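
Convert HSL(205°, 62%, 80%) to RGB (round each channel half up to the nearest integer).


H=205°, S=0.62, L=0.80
C = (1-|2L-1|)×S = (1-|0.60|)×0.62 = 0.248
H' = H/60 = 205/60 ≈ 3.4167; X = C×(1-|H' mod 2 - 1|) ≈ 0.1447
m = L - C/2 = 0.80 - 0.124 = 0.676
Sector ⌊H'⌋ = 3 → (R',G',B') = (0.0, ≈0.1447, 0.248)
RGB = ((R'+m)×255, (G'+m)×255, (B'+m)×255) = (172.38, 209.27, 235.62)
Round half up → RGB(172, 209, 236)


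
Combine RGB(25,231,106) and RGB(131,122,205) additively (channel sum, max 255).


Additive: each channel = min(255, C₁+C₂)
R: 25+131 = 156 → 156
G: 231+122 = 353 → 255
B: 106+205 = 311 → 255
= RGB(156, 255, 255)


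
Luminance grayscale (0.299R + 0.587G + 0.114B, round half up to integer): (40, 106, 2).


Gray = 0.299×R + 0.587×G + 0.114×B
Gray = 0.299×40 + 0.587×106 + 0.114×2
Gray = 11.960 + 62.222 + 0.228
Gray = 74.410 → round half up → 74
Gray = 74


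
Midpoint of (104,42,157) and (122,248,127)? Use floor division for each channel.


Midpoint: each channel = ⌊(C₁+C₂)/2⌋
R: ⌊(104+122)/2⌋ = 113
G: ⌊(42+248)/2⌋ = 145
B: ⌊(157+127)/2⌋ = 142
= RGB(113, 145, 142)


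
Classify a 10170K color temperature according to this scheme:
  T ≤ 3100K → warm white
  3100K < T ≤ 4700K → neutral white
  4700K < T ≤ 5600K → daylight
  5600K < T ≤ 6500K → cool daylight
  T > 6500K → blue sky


Temperature: 10170K
10170K > 6500K → blue sky
Classification: blue sky


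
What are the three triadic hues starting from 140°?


Triadic: equally spaced at 120° intervals
H1 = 140°
H2 = (140 + 120) mod 360 = 260°
H3 = (140 + 240) mod 360 = 20°
Triadic = 140°, 260°, 20°


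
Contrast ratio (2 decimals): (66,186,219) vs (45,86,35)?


Linearize each sRGB channel c=v/255: c/12.92 if c ≤ 0.04045 else ((c+0.055)/1.055)^2.4
L = 0.2126×R_lin + 0.7152×G_lin + 0.0722×B_lin
Color 1 (66,186,219):
  R=66: 66/255≈0.2588 > 0.04045 → ((0.2588+0.055)/1.055)^2.4 ≈ 0.05448
  G=186: 186/255≈0.7294 > 0.04045 → ((0.7294+0.055)/1.055)^2.4 ≈ 0.49102
  B=219: 219/255≈0.8588 > 0.04045 → ((0.8588+0.055)/1.055)^2.4 ≈ 0.70838
  L1 = 0.2126×0.05448 + 0.7152×0.49102 + 0.0722×0.70838 ≈ 0.41391
Color 2 (45,86,35):
  R=45: 45/255≈0.1765 > 0.04045 → ((0.1765+0.055)/1.055)^2.4 ≈ 0.02624
  G=86: 86/255≈0.3373 > 0.04045 → ((0.3373+0.055)/1.055)^2.4 ≈ 0.09306
  B=35: 35/255≈0.1373 > 0.04045 → ((0.1373+0.055)/1.055)^2.4 ≈ 0.01681
  L2 = 0.2126×0.02624 + 0.7152×0.09306 + 0.0722×0.01681 ≈ 0.07335
Lighter = 0.41391, Darker = 0.07335
Ratio = (L_lighter + 0.05) / (L_darker + 0.05)
Ratio = (0.41391 + 0.05) / (0.07335 + 0.05) = 0.46391 / 0.12335 ≈ 3.7609
Ratio ≈ 3.76:1


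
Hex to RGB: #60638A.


60 → 96 (R)
63 → 99 (G)
8A → 138 (B)
= RGB(96, 99, 138)


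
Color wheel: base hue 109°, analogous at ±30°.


Base hue: 109°
Left analog: (109 - 30) mod 360 = 79°
Right analog: (109 + 30) mod 360 = 139°
Analogous hues = 79° and 139°


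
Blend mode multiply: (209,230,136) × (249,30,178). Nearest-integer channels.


Multiply: C = A×B/255, rounded to nearest integer
R: 209×249/255 = 52041/255 ≈ 204.082 → 204
G: 230×30/255 = 6900/255 ≈ 27.059 → 27
B: 136×178/255 = 24208/255 ≈ 94.933 → 95
= RGB(204, 27, 95)


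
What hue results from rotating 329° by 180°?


New hue = (H + rotation) mod 360
New hue = (329 + 180) mod 360
= 509 mod 360
= 149°


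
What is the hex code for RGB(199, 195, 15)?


R = 199 → C7 (hex)
G = 195 → C3 (hex)
B = 15 → 0F (hex)
Hex = #C7C30F


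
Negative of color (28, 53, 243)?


Invert: (255-R, 255-G, 255-B)
R: 255-28 = 227
G: 255-53 = 202
B: 255-243 = 12
= RGB(227, 202, 12)


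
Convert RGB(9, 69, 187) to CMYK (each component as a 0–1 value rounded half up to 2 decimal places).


R'=9/255≈0.0353, G'=69/255≈0.2706, B'=187/255≈0.7333
K = 1 - max(R',G',B') = 1 - 187/255 = 68/255 = 0.26666… → 0.27
(1-R'-K)/(1-K) simplifies to (max-R)/max with max = 187:
C = (187-9)/187 = 178/187 = 0.95187… → 0.95
M = (187-69)/187 = 118/187 = 0.63101… → 0.63
Y = (187-187)/187 = 0/187 = 0 → 0.00
= CMYK(0.95, 0.63, 0.00, 0.27)


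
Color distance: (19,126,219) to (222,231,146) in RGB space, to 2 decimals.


d = √[(R₁-R₂)² + (G₁-G₂)² + (B₁-B₂)²]
d = √[(19-222)² + (126-231)² + (219-146)²]
d = √[41209 + 11025 + 5329]
d = √57563
d ≈ 239.92


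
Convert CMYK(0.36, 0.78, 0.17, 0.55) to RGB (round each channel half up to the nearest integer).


R = 255 × (1-C) × (1-K) = 255 × 0.64 × 0.45 = 73.44 → 73
G = 255 × (1-M) × (1-K) = 255 × 0.22 × 0.45 = 25.245 → 25
B = 255 × (1-Y) × (1-K) = 255 × 0.83 × 0.45 = 95.2425 → 95
= RGB(73, 25, 95)


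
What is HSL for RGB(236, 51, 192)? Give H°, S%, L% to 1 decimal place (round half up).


Normalize: R'=236/255≈0.9255, G'=51/255≈0.2000, B'=192/255≈0.7529
Max=236/255, Min=51/255, Δ=Max-Min=185/255
L = (Max+Min)/2 = (236+51)/510 = 287/510 = 0.56274… → L = 56.3%
L > 0.5 → S = Δ/(2-Max-Min) = 185/(510-236-51) = 185/223 = 0.82959… → S = 83.0%
(the 1/255 factors cancel in S and H, so raw channel differences can be used)
Max is R' → H = 60 × (((G-B)/Δ) mod 6) = 60 × (((51-192)/185) mod 6)
  (-141)/185 = -0.7621…; negative, so add 6 → 5.2378…
  H = 60 × 5.2378… = 314.270…° → H = 314.3°
= HSL(314.3°, 83.0%, 56.3%)


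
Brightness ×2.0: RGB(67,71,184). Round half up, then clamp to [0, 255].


Multiply each channel by 2.0, round half up, clamp to [0, 255]
R: 67×2.0 = 134
G: 71×2.0 = 142
B: 184×2.0 = 368 → clamp → 255
= RGB(134, 142, 255)


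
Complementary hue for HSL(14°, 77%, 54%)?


Complement = opposite side of color wheel = hue + 180°
H' = (14 + 180) mod 360 = 194°
S and L unchanged.
= HSL(194°, 77%, 54%)


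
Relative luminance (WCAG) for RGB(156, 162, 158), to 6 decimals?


Linearize each channel (sRGB transfer function): c = v/255; c_lin = c/12.92 if c ≤ 0.04045, else ((c+0.055)/1.055)^2.4
  R: 156/255 ≈ 0.611765 > 0.04045 → ((0.611765+0.055)/1.055)^2.4 ≈ 0.332452
  G: 162/255 ≈ 0.635294 > 0.04045 → ((0.635294+0.055)/1.055)^2.4 ≈ 0.361307
  B: 158/255 ≈ 0.619608 > 0.04045 → ((0.619608+0.055)/1.055)^2.4 ≈ 0.341914
R_lin = 0.332452, G_lin = 0.361307, B_lin = 0.341914
L = 0.2126×R + 0.7152×G + 0.0722×B
L = 0.2126×0.332452 + 0.7152×0.361307 + 0.0722×0.341914
L ≈ 0.353772


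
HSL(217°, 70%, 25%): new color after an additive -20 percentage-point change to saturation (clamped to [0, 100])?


Original S = 70%
Adjustment = -20 percentage points
New S = 70 + (-20) = 50
Clamp to [0, 100] → 50
= HSL(217°, 50%, 25%)


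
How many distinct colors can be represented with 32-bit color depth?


Colors = 2^bits = 2^32
= 4,294,967,296 colors


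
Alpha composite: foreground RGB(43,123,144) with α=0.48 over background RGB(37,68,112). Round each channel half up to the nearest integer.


C = α×F + (1-α)×B, with 1-α = 0.52
R: 0.48×43 + 0.52×37 = 20.64 + 19.24 = 39.88 → 40
G: 0.48×123 + 0.52×68 = 59.04 + 35.36 = 94.40 → 94
B: 0.48×144 + 0.52×112 = 69.12 + 58.24 = 127.36 → 127
= RGB(40, 94, 127)


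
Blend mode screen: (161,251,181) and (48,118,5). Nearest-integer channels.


Screen: C = 255 - (255-A)×(255-B)/255, rounded to nearest integer
R: 255 - (255-161)×(255-48)/255 = 255 - 19458/255 ≈ 255 - 76.306 = 178.694 → 179
G: 255 - (255-251)×(255-118)/255 = 255 - 548/255 ≈ 255 - 2.149 = 252.851 → 253
B: 255 - (255-181)×(255-5)/255 = 255 - 18500/255 ≈ 255 - 72.549 = 182.451 → 182
= RGB(179, 253, 182)


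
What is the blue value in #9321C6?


Color: #9321C6
R = 93 = 147
G = 21 = 33
B = C6 = 198
Blue = 198


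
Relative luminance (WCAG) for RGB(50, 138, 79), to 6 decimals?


Linearize each channel (sRGB transfer function): c = v/255; c_lin = c/12.92 if c ≤ 0.04045, else ((c+0.055)/1.055)^2.4
  R: 50/255 ≈ 0.196078 > 0.04045 → ((0.196078+0.055)/1.055)^2.4 ≈ 0.031896
  G: 138/255 ≈ 0.541176 > 0.04045 → ((0.541176+0.055)/1.055)^2.4 ≈ 0.254152
  B: 79/255 ≈ 0.309804 > 0.04045 → ((0.309804+0.055)/1.055)^2.4 ≈ 0.078187
R_lin = 0.031896, G_lin = 0.254152, B_lin = 0.078187
L = 0.2126×R + 0.7152×G + 0.0722×B
L = 0.2126×0.031896 + 0.7152×0.254152 + 0.0722×0.078187
L ≈ 0.194196


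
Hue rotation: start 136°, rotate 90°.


New hue = (H + rotation) mod 360
New hue = (136 + 90) mod 360
= 226 mod 360
= 226°


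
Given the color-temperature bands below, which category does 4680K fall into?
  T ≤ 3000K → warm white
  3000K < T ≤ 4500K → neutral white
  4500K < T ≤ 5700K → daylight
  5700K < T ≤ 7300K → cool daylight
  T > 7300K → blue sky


Temperature: 4680K
4500K < 4680K ≤ 5700K → daylight
Classification: daylight


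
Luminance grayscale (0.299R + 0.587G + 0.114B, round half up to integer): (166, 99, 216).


Gray = 0.299×R + 0.587×G + 0.114×B
Gray = 0.299×166 + 0.587×99 + 0.114×216
Gray = 49.634 + 58.113 + 24.624
Gray = 132.371 → round half up → 132
Gray = 132


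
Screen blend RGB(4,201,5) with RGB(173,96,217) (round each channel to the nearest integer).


Screen: C = 255 - (255-A)×(255-B)/255, rounded to nearest integer
R: 255 - (255-4)×(255-173)/255 = 255 - 20582/255 ≈ 255 - 80.714 = 174.286 → 174
G: 255 - (255-201)×(255-96)/255 = 255 - 8586/255 ≈ 255 - 33.671 = 221.329 → 221
B: 255 - (255-5)×(255-217)/255 = 255 - 9500/255 ≈ 255 - 37.255 = 217.745 → 218
= RGB(174, 221, 218)


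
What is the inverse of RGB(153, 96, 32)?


Invert: (255-R, 255-G, 255-B)
R: 255-153 = 102
G: 255-96 = 159
B: 255-32 = 223
= RGB(102, 159, 223)


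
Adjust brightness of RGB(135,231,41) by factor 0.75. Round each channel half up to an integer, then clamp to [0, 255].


Multiply each channel by 0.75, round half up, clamp to [0, 255]
R: 135×0.75 = 101.25 → round → 101
G: 231×0.75 = 173.25 → round → 173
B: 41×0.75 = 30.75 → round → 31
= RGB(101, 173, 31)


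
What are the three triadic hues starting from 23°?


Triadic: equally spaced at 120° intervals
H1 = 23°
H2 = (23 + 120) mod 360 = 143°
H3 = (23 + 240) mod 360 = 263°
Triadic = 23°, 143°, 263°


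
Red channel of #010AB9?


Color: #010AB9
R = 01 = 1
G = 0A = 10
B = B9 = 185
Red = 1


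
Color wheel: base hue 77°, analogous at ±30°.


Base hue: 77°
Left analog: (77 - 30) mod 360 = 47°
Right analog: (77 + 30) mod 360 = 107°
Analogous hues = 47° and 107°


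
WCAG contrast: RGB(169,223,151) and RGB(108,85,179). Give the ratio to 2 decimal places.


Linearize each sRGB channel c=v/255: c/12.92 if c ≤ 0.04045 else ((c+0.055)/1.055)^2.4
L = 0.2126×R_lin + 0.7152×G_lin + 0.0722×B_lin
Color 1 (169,223,151):
  R=169: 169/255≈0.6627 > 0.04045 → ((0.6627+0.055)/1.055)^2.4 ≈ 0.39676
  G=223: 223/255≈0.8745 > 0.04045 → ((0.8745+0.055)/1.055)^2.4 ≈ 0.73791
  B=151: 151/255≈0.5922 > 0.04045 → ((0.5922+0.055)/1.055)^2.4 ≈ 0.30947
  L1 = 0.2126×0.39676 + 0.7152×0.73791 + 0.0722×0.30947 ≈ 0.63445
Color 2 (108,85,179):
  R=108: 108/255≈0.4235 > 0.04045 → ((0.4235+0.055)/1.055)^2.4 ≈ 0.14996
  G=85: 85/255≈0.3333 > 0.04045 → ((0.3333+0.055)/1.055)^2.4 ≈ 0.09084
  B=179: 179/255≈0.7020 > 0.04045 → ((0.7020+0.055)/1.055)^2.4 ≈ 0.45079
  L2 = 0.2126×0.14996 + 0.7152×0.09084 + 0.0722×0.45079 ≈ 0.12940
Lighter = 0.63445, Darker = 0.12940
Ratio = (L_lighter + 0.05) / (L_darker + 0.05)
Ratio = (0.63445 + 0.05) / (0.12940 + 0.05) = 0.68445 / 0.17940 ≈ 3.8152
Ratio ≈ 3.82:1


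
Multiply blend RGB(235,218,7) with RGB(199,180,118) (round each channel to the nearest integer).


Multiply: C = A×B/255, rounded to nearest integer
R: 235×199/255 = 46765/255 ≈ 183.392 → 183
G: 218×180/255 = 39240/255 ≈ 153.882 → 154
B: 7×118/255 = 826/255 ≈ 3.239 → 3
= RGB(183, 154, 3)


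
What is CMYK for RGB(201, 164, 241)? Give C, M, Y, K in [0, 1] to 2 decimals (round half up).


R'=201/255≈0.7882, G'=164/255≈0.6431, B'=241/255≈0.9451
K = 1 - max(R',G',B') = 1 - 241/255 = 14/255 = 0.05490… → 0.05
(1-R'-K)/(1-K) simplifies to (max-R)/max with max = 241:
C = (241-201)/241 = 40/241 = 0.16597… → 0.17
M = (241-164)/241 = 77/241 = 0.31950… → 0.32
Y = (241-241)/241 = 0/241 = 0 → 0.00
= CMYK(0.17, 0.32, 0.00, 0.05)


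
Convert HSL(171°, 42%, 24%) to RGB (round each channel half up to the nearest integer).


H=171°, S=0.42, L=0.24
C = (1-|2L-1|)×S = (1-|-0.52|)×0.42 = 0.2016
H' = H/60 = 171/60 ≈ 2.8500; X = C×(1-|H' mod 2 - 1|) = 0.17136
m = L - C/2 = 0.24 - 0.1008 = 0.1392
Sector ⌊H'⌋ = 2 → (R',G',B') = (0.0, 0.2016, 0.17136)
RGB = ((R'+m)×255, (G'+m)×255, (B'+m)×255) = (35.496, 86.904, 79.1928)
Round half up → RGB(35, 87, 79)


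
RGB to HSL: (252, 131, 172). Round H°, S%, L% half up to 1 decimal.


Normalize: R'=252/255≈0.9882, G'=131/255≈0.5137, B'=172/255≈0.6745
Max=252/255, Min=131/255, Δ=Max-Min=121/255
L = (Max+Min)/2 = (252+131)/510 = 383/510 = 0.75098… → L = 75.1%
L > 0.5 → S = Δ/(2-Max-Min) = 121/(510-252-131) = 121/127 = 0.95275… → S = 95.3%
(the 1/255 factors cancel in S and H, so raw channel differences can be used)
Max is R' → H = 60 × (((G-B)/Δ) mod 6) = 60 × (((131-172)/121) mod 6)
  (-41)/121 = -0.3388…; negative, so add 6 → 5.6611…
  H = 60 × 5.6611… = 339.669…° → H = 339.7°
= HSL(339.7°, 95.3%, 75.1%)


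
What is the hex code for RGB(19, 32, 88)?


R = 19 → 13 (hex)
G = 32 → 20 (hex)
B = 88 → 58 (hex)
Hex = #132058


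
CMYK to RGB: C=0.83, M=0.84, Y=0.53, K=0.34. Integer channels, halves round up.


R = 255 × (1-C) × (1-K) = 255 × 0.17 × 0.66 = 28.611 → 29
G = 255 × (1-M) × (1-K) = 255 × 0.16 × 0.66 = 26.928 → 27
B = 255 × (1-Y) × (1-K) = 255 × 0.47 × 0.66 = 79.101 → 79
= RGB(29, 27, 79)


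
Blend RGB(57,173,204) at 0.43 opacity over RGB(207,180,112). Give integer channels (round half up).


C = α×F + (1-α)×B, with 1-α = 0.57
R: 0.43×57 + 0.57×207 = 24.51 + 117.99 = 142.50 → 143
G: 0.43×173 + 0.57×180 = 74.39 + 102.60 = 176.99 → 177
B: 0.43×204 + 0.57×112 = 87.72 + 63.84 = 151.56 → 152
= RGB(143, 177, 152)


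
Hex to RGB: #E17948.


E1 → 225 (R)
79 → 121 (G)
48 → 72 (B)
= RGB(225, 121, 72)


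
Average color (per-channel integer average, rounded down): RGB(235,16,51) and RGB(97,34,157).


Midpoint: each channel = ⌊(C₁+C₂)/2⌋
R: ⌊(235+97)/2⌋ = 166
G: ⌊(16+34)/2⌋ = 25
B: ⌊(51+157)/2⌋ = 104
= RGB(166, 25, 104)


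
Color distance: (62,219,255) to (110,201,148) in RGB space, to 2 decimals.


d = √[(R₁-R₂)² + (G₁-G₂)² + (B₁-B₂)²]
d = √[(62-110)² + (219-201)² + (255-148)²]
d = √[2304 + 324 + 11449]
d = √14077
d ≈ 118.65


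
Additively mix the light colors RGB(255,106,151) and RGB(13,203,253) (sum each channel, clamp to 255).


Additive: each channel = min(255, C₁+C₂)
R: 255+13 = 268 → 255
G: 106+203 = 309 → 255
B: 151+253 = 404 → 255
= RGB(255, 255, 255)


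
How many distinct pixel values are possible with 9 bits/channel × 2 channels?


Total bits = 9 bits/channel × 2 channels = 18 bits
Distinct pixel values = 2^18
= 262,144 pixel values


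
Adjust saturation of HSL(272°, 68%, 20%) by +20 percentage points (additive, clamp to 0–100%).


Original S = 68%
Adjustment = +20 percentage points
New S = 68 + (20) = 88
Clamp to [0, 100] → 88
= HSL(272°, 88%, 20%)


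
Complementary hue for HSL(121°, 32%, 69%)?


Complement = opposite side of color wheel = hue + 180°
H' = (121 + 180) mod 360 = 301°
S and L unchanged.
= HSL(301°, 32%, 69%)


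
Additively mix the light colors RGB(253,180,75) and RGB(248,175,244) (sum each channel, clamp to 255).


Additive: each channel = min(255, C₁+C₂)
R: 253+248 = 501 → 255
G: 180+175 = 355 → 255
B: 75+244 = 319 → 255
= RGB(255, 255, 255)


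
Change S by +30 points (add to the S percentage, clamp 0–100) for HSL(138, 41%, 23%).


Original S = 41%
Adjustment = +30 percentage points
New S = 41 + (30) = 71
Clamp to [0, 100] → 71
= HSL(138°, 71%, 23%)


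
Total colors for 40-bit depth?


Colors = 2^bits = 2^40
= 1,099,511,627,776 colors


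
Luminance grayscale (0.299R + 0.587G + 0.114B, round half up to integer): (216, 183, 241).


Gray = 0.299×R + 0.587×G + 0.114×B
Gray = 0.299×216 + 0.587×183 + 0.114×241
Gray = 64.584 + 107.421 + 27.474
Gray = 199.479 → round half up → 199
Gray = 199


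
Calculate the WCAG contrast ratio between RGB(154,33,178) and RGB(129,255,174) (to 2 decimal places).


Linearize each sRGB channel c=v/255: c/12.92 if c ≤ 0.04045 else ((c+0.055)/1.055)^2.4
L = 0.2126×R_lin + 0.7152×G_lin + 0.0722×B_lin
Color 1 (154,33,178):
  R=154: 154/255≈0.6039 > 0.04045 → ((0.6039+0.055)/1.055)^2.4 ≈ 0.32314
  G=33: 33/255≈0.1294 > 0.04045 → ((0.1294+0.055)/1.055)^2.4 ≈ 0.01521
  B=178: 178/255≈0.6980 > 0.04045 → ((0.6980+0.055)/1.055)^2.4 ≈ 0.44520
  L1 = 0.2126×0.32314 + 0.7152×0.01521 + 0.0722×0.44520 ≈ 0.11172
Color 2 (129,255,174):
  R=129: 129/255≈0.5059 > 0.04045 → ((0.5059+0.055)/1.055)^2.4 ≈ 0.21953
  G=255: 255/255≈1.0000 > 0.04045 → ((1.0000+0.055)/1.055)^2.4 ≈ 1.00000
  B=174: 174/255≈0.6824 > 0.04045 → ((0.6824+0.055)/1.055)^2.4 ≈ 0.42327
  L2 = 0.2126×0.21953 + 0.7152×1.00000 + 0.0722×0.42327 ≈ 0.79243
Lighter = 0.79243, Darker = 0.11172
Ratio = (L_lighter + 0.05) / (L_darker + 0.05)
Ratio = (0.79243 + 0.05) / (0.11172 + 0.05) = 0.84243 / 0.16172 ≈ 5.2092
Ratio ≈ 5.21:1


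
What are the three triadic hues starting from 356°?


Triadic: equally spaced at 120° intervals
H1 = 356°
H2 = (356 + 120) mod 360 = 116°
H3 = (356 + 240) mod 360 = 236°
Triadic = 356°, 116°, 236°


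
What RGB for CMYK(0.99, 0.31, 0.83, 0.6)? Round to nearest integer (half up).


R = 255 × (1-C) × (1-K) = 255 × 0.01 × 0.40 = 1.02 → 1
G = 255 × (1-M) × (1-K) = 255 × 0.69 × 0.40 = 70.38 → 70
B = 255 × (1-Y) × (1-K) = 255 × 0.17 × 0.40 = 17.34 → 17
= RGB(1, 70, 17)


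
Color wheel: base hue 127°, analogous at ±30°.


Base hue: 127°
Left analog: (127 - 30) mod 360 = 97°
Right analog: (127 + 30) mod 360 = 157°
Analogous hues = 97° and 157°


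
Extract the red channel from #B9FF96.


Color: #B9FF96
R = B9 = 185
G = FF = 255
B = 96 = 150
Red = 185


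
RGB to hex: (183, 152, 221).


R = 183 → B7 (hex)
G = 152 → 98 (hex)
B = 221 → DD (hex)
Hex = #B798DD


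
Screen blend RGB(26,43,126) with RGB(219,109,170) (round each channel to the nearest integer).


Screen: C = 255 - (255-A)×(255-B)/255, rounded to nearest integer
R: 255 - (255-26)×(255-219)/255 = 255 - 8244/255 ≈ 255 - 32.329 = 222.671 → 223
G: 255 - (255-43)×(255-109)/255 = 255 - 30952/255 ≈ 255 - 121.380 = 133.620 → 134
B: 255 - (255-126)×(255-170)/255 = 255 - 10965/255 ≈ 255 - 43.000 = 212.000 → 212
= RGB(223, 134, 212)


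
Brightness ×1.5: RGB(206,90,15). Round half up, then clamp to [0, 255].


Multiply each channel by 1.5, round half up, clamp to [0, 255]
R: 206×1.5 = 309 → clamp → 255
G: 90×1.5 = 135
B: 15×1.5 = 22.5 → round → 23
= RGB(255, 135, 23)


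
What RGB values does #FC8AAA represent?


FC → 252 (R)
8A → 138 (G)
AA → 170 (B)
= RGB(252, 138, 170)


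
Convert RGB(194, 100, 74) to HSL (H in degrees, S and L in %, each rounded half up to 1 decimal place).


Normalize: R'=194/255≈0.7608, G'=100/255≈0.3922, B'=74/255≈0.2902
Max=194/255, Min=74/255, Δ=Max-Min=120/255
L = (Max+Min)/2 = (194+74)/510 = 268/510 = 0.52549… → L = 52.5%
L > 0.5 → S = Δ/(2-Max-Min) = 120/(510-194-74) = 120/242 = 0.49586… → S = 49.6%
(the 1/255 factors cancel in S and H, so raw channel differences can be used)
Max is R' → H = 60 × (((G-B)/Δ) mod 6) = 60 × (((100-74)/120) mod 6)
  26/120 = 0.2166…
  H = 60 × 0.2166… = 13° → H = 13.0°
= HSL(13.0°, 49.6%, 52.5%)


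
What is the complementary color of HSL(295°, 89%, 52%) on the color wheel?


Complement = opposite side of color wheel = hue + 180°
H' = (295 + 180) mod 360 = 115°
S and L unchanged.
= HSL(115°, 89%, 52%)


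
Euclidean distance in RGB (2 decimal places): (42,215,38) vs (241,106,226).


d = √[(R₁-R₂)² + (G₁-G₂)² + (B₁-B₂)²]
d = √[(42-241)² + (215-106)² + (38-226)²]
d = √[39601 + 11881 + 35344]
d = √86826
d ≈ 294.66


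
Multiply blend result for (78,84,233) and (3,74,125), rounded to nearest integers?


Multiply: C = A×B/255, rounded to nearest integer
R: 78×3/255 = 234/255 ≈ 0.918 → 1
G: 84×74/255 = 6216/255 ≈ 24.376 → 24
B: 233×125/255 = 29125/255 ≈ 114.216 → 114
= RGB(1, 24, 114)


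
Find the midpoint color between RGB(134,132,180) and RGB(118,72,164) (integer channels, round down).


Midpoint: each channel = ⌊(C₁+C₂)/2⌋
R: ⌊(134+118)/2⌋ = 126
G: ⌊(132+72)/2⌋ = 102
B: ⌊(180+164)/2⌋ = 172
= RGB(126, 102, 172)


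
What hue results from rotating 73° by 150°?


New hue = (H + rotation) mod 360
New hue = (73 + 150) mod 360
= 223 mod 360
= 223°


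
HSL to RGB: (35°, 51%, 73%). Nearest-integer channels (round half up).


H=35°, S=0.51, L=0.73
C = (1-|2L-1|)×S = (1-|0.46|)×0.51 = 0.2754
H' = H/60 = 35/60 ≈ 0.5833; X = C×(1-|H' mod 2 - 1|) = 0.16065
m = L - C/2 = 0.73 - 0.1377 = 0.5923
Sector ⌊H'⌋ = 0 → (R',G',B') = (0.2754, 0.16065, 0.0)
RGB = ((R'+m)×255, (G'+m)×255, (B'+m)×255) = (221.2635, 192.00225, 151.0365)
Round half up → RGB(221, 192, 151)


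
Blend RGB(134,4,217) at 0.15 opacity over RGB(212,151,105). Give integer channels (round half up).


C = α×F + (1-α)×B, with 1-α = 0.85
R: 0.15×134 + 0.85×212 = 20.10 + 180.20 = 200.30 → 200
G: 0.15×4 + 0.85×151 = 0.60 + 128.35 = 128.95 → 129
B: 0.15×217 + 0.85×105 = 32.55 + 89.25 = 121.80 → 122
= RGB(200, 129, 122)


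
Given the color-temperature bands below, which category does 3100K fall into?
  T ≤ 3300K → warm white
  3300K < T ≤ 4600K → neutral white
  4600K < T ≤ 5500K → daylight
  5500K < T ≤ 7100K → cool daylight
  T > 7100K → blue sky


Temperature: 3100K
3100K ≤ 3300K → warm white
Classification: warm white


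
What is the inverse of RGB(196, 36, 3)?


Invert: (255-R, 255-G, 255-B)
R: 255-196 = 59
G: 255-36 = 219
B: 255-3 = 252
= RGB(59, 219, 252)


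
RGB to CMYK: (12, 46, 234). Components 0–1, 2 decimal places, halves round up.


R'=12/255≈0.0471, G'=46/255≈0.1804, B'=234/255≈0.9176
K = 1 - max(R',G',B') = 1 - 234/255 = 21/255 = 0.08235… → 0.08
(1-R'-K)/(1-K) simplifies to (max-R)/max with max = 234:
C = (234-12)/234 = 222/234 = 0.94871… → 0.95
M = (234-46)/234 = 188/234 = 0.80341… → 0.80
Y = (234-234)/234 = 0/234 = 0 → 0.00
= CMYK(0.95, 0.80, 0.00, 0.08)


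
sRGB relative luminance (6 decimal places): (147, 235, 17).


Linearize each channel (sRGB transfer function): c = v/255; c_lin = c/12.92 if c ≤ 0.04045, else ((c+0.055)/1.055)^2.4
  R: 147/255 ≈ 0.576471 > 0.04045 → ((0.576471+0.055)/1.055)^2.4 ≈ 0.291771
  G: 235/255 ≈ 0.921569 > 0.04045 → ((0.921569+0.055)/1.055)^2.4 ≈ 0.830770
  B: 17/255 ≈ 0.066667 > 0.04045 → ((0.066667+0.055)/1.055)^2.4 ≈ 0.005605
R_lin = 0.291771, G_lin = 0.830770, B_lin = 0.005605
L = 0.2126×R + 0.7152×G + 0.0722×B
L = 0.2126×0.291771 + 0.7152×0.830770 + 0.0722×0.005605
L ≈ 0.656602


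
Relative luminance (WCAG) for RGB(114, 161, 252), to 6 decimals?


Linearize each channel (sRGB transfer function): c = v/255; c_lin = c/12.92 if c ≤ 0.04045, else ((c+0.055)/1.055)^2.4
  R: 114/255 ≈ 0.447059 > 0.04045 → ((0.447059+0.055)/1.055)^2.4 ≈ 0.168269
  G: 161/255 ≈ 0.631373 > 0.04045 → ((0.631373+0.055)/1.055)^2.4 ≈ 0.356400
  B: 252/255 ≈ 0.988235 > 0.04045 → ((0.988235+0.055)/1.055)^2.4 ≈ 0.973445
R_lin = 0.168269, G_lin = 0.356400, B_lin = 0.973445
L = 0.2126×R + 0.7152×G + 0.0722×B
L = 0.2126×0.168269 + 0.7152×0.356400 + 0.0722×0.973445
L ≈ 0.360954


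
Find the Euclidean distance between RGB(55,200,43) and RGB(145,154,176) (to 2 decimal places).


d = √[(R₁-R₂)² + (G₁-G₂)² + (B₁-B₂)²]
d = √[(55-145)² + (200-154)² + (43-176)²]
d = √[8100 + 2116 + 17689]
d = √27905
d ≈ 167.05


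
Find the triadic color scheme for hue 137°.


Triadic: equally spaced at 120° intervals
H1 = 137°
H2 = (137 + 120) mod 360 = 257°
H3 = (137 + 240) mod 360 = 17°
Triadic = 137°, 257°, 17°


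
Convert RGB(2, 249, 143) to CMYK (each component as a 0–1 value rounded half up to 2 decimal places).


R'=2/255≈0.0078, G'=249/255≈0.9765, B'=143/255≈0.5608
K = 1 - max(R',G',B') = 1 - 249/255 = 6/255 = 0.02352… → 0.02
(1-R'-K)/(1-K) simplifies to (max-R)/max with max = 249:
C = (249-2)/249 = 247/249 = 0.99196… → 0.99
M = (249-249)/249 = 0/249 = 0 → 0.00
Y = (249-143)/249 = 106/249 = 0.42570… → 0.43
= CMYK(0.99, 0.00, 0.43, 0.02)


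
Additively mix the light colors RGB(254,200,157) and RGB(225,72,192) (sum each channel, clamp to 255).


Additive: each channel = min(255, C₁+C₂)
R: 254+225 = 479 → 255
G: 200+72 = 272 → 255
B: 157+192 = 349 → 255
= RGB(255, 255, 255)


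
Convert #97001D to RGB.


97 → 151 (R)
00 → 0 (G)
1D → 29 (B)
= RGB(151, 0, 29)


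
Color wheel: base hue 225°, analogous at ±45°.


Base hue: 225°
Left analog: (225 - 45) mod 360 = 180°
Right analog: (225 + 45) mod 360 = 270°
Analogous hues = 180° and 270°


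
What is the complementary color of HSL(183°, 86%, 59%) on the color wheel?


Complement = opposite side of color wheel = hue + 180°
H' = (183 + 180) mod 360 = 3°
S and L unchanged.
= HSL(3°, 86%, 59%)


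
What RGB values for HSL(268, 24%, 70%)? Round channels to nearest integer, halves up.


H=268°, S=0.24, L=0.70
C = (1-|2L-1|)×S = (1-|0.40|)×0.24 = 0.144
H' = H/60 = 268/60 ≈ 4.4667; X = C×(1-|H' mod 2 - 1|) = 0.0672
m = L - C/2 = 0.70 - 0.072 = 0.628
Sector ⌊H'⌋ = 4 → (R',G',B') = (0.0672, 0.0, 0.144)
RGB = ((R'+m)×255, (G'+m)×255, (B'+m)×255) = (177.276, 160.14, 196.86)
Round half up → RGB(177, 160, 197)


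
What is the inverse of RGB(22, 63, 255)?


Invert: (255-R, 255-G, 255-B)
R: 255-22 = 233
G: 255-63 = 192
B: 255-255 = 0
= RGB(233, 192, 0)


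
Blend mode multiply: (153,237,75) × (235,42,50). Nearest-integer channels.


Multiply: C = A×B/255, rounded to nearest integer
R: 153×235/255 = 35955/255 ≈ 141.000 → 141
G: 237×42/255 = 9954/255 ≈ 39.035 → 39
B: 75×50/255 = 3750/255 ≈ 14.706 → 15
= RGB(141, 39, 15)


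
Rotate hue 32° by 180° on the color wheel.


New hue = (H + rotation) mod 360
New hue = (32 + 180) mod 360
= 212 mod 360
= 212°


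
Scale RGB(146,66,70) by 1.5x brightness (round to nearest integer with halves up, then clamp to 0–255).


Multiply each channel by 1.5, round half up, clamp to [0, 255]
R: 146×1.5 = 219
G: 66×1.5 = 99
B: 70×1.5 = 105
= RGB(219, 99, 105)


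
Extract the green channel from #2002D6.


Color: #2002D6
R = 20 = 32
G = 02 = 2
B = D6 = 214
Green = 2


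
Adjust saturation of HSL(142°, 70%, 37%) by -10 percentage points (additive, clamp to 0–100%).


Original S = 70%
Adjustment = -10 percentage points
New S = 70 + (-10) = 60
Clamp to [0, 100] → 60
= HSL(142°, 60%, 37%)


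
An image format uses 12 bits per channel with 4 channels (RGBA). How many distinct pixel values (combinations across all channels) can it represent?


Total bits = 12 bits/channel × 4 channels = 48 bits
Distinct pixel values = 2^48
= 281,474,976,710,656 pixel values


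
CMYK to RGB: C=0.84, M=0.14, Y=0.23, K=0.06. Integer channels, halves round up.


R = 255 × (1-C) × (1-K) = 255 × 0.16 × 0.94 = 38.352 → 38
G = 255 × (1-M) × (1-K) = 255 × 0.86 × 0.94 = 206.142 → 206
B = 255 × (1-Y) × (1-K) = 255 × 0.77 × 0.94 = 184.569 → 185
= RGB(38, 206, 185)


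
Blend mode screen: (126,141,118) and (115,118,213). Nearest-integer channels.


Screen: C = 255 - (255-A)×(255-B)/255, rounded to nearest integer
R: 255 - (255-126)×(255-115)/255 = 255 - 18060/255 ≈ 255 - 70.824 = 184.176 → 184
G: 255 - (255-141)×(255-118)/255 = 255 - 15618/255 ≈ 255 - 61.247 = 193.753 → 194
B: 255 - (255-118)×(255-213)/255 = 255 - 5754/255 ≈ 255 - 22.565 = 232.435 → 232
= RGB(184, 194, 232)


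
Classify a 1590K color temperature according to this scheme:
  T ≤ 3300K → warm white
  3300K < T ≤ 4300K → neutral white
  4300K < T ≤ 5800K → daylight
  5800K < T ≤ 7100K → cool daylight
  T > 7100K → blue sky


Temperature: 1590K
1590K ≤ 3300K → warm white
Classification: warm white


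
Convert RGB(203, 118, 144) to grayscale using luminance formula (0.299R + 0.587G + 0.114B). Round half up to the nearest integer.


Gray = 0.299×R + 0.587×G + 0.114×B
Gray = 0.299×203 + 0.587×118 + 0.114×144
Gray = 60.697 + 69.266 + 16.416
Gray = 146.379 → round half up → 146
Gray = 146


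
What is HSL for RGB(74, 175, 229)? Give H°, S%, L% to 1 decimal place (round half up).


Normalize: R'=74/255≈0.2902, G'=175/255≈0.6863, B'=229/255≈0.8980
Max=229/255, Min=74/255, Δ=Max-Min=155/255
L = (Max+Min)/2 = (229+74)/510 = 303/510 = 0.59411… → L = 59.4%
L > 0.5 → S = Δ/(2-Max-Min) = 155/(510-229-74) = 155/207 = 0.74879… → S = 74.9%
(the 1/255 factors cancel in S and H, so raw channel differences can be used)
Max is B' → H = 60 × ((R-G)/Δ + 4) = 60 × ((74-175)/155 + 4)
  -101/155 + 4 = -0.6516… + 4 = 3.3483…
  H = 60 × 3.3483… = 200.903…° → H = 200.9°
= HSL(200.9°, 74.9%, 59.4%)


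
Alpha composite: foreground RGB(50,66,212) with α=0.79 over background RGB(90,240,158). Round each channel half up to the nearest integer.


C = α×F + (1-α)×B, with 1-α = 0.21
R: 0.79×50 + 0.21×90 = 39.50 + 18.90 = 58.40 → 58
G: 0.79×66 + 0.21×240 = 52.14 + 50.40 = 102.54 → 103
B: 0.79×212 + 0.21×158 = 167.48 + 33.18 = 200.66 → 201
= RGB(58, 103, 201)


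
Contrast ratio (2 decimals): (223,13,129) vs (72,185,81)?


Linearize each sRGB channel c=v/255: c/12.92 if c ≤ 0.04045 else ((c+0.055)/1.055)^2.4
L = 0.2126×R_lin + 0.7152×G_lin + 0.0722×B_lin
Color 1 (223,13,129):
  R=223: 223/255≈0.8745 > 0.04045 → ((0.8745+0.055)/1.055)^2.4 ≈ 0.73791
  G=13: 13/255≈0.0510 > 0.04045 → ((0.0510+0.055)/1.055)^2.4 ≈ 0.00402
  B=129: 129/255≈0.5059 > 0.04045 → ((0.5059+0.055)/1.055)^2.4 ≈ 0.21953
  L1 = 0.2126×0.73791 + 0.7152×0.00402 + 0.0722×0.21953 ≈ 0.17561
Color 2 (72,185,81):
  R=72: 72/255≈0.2824 > 0.04045 → ((0.2824+0.055)/1.055)^2.4 ≈ 0.06480
  G=185: 185/255≈0.7255 > 0.04045 → ((0.7255+0.055)/1.055)^2.4 ≈ 0.48515
  B=81: 81/255≈0.3176 > 0.04045 → ((0.3176+0.055)/1.055)^2.4 ≈ 0.08228
  L2 = 0.2126×0.06480 + 0.7152×0.48515 + 0.0722×0.08228 ≈ 0.36670
Lighter = 0.36670, Darker = 0.17561
Ratio = (L_lighter + 0.05) / (L_darker + 0.05)
Ratio = (0.36670 + 0.05) / (0.17561 + 0.05) = 0.41670 / 0.22561 ≈ 1.8470
Ratio ≈ 1.85:1


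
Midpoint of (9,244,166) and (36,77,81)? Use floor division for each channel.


Midpoint: each channel = ⌊(C₁+C₂)/2⌋
R: ⌊(9+36)/2⌋ = 22
G: ⌊(244+77)/2⌋ = 160
B: ⌊(166+81)/2⌋ = 123
= RGB(22, 160, 123)


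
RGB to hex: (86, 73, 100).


R = 86 → 56 (hex)
G = 73 → 49 (hex)
B = 100 → 64 (hex)
Hex = #564964


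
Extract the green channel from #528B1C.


Color: #528B1C
R = 52 = 82
G = 8B = 139
B = 1C = 28
Green = 139


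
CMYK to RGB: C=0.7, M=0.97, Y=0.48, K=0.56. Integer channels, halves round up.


R = 255 × (1-C) × (1-K) = 255 × 0.30 × 0.44 = 33.66 → 34
G = 255 × (1-M) × (1-K) = 255 × 0.03 × 0.44 = 3.366 → 3
B = 255 × (1-Y) × (1-K) = 255 × 0.52 × 0.44 = 58.344 → 58
= RGB(34, 3, 58)


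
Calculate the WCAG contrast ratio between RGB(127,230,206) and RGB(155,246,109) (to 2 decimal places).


Linearize each sRGB channel c=v/255: c/12.92 if c ≤ 0.04045 else ((c+0.055)/1.055)^2.4
L = 0.2126×R_lin + 0.7152×G_lin + 0.0722×B_lin
Color 1 (127,230,206):
  R=127: 127/255≈0.4980 > 0.04045 → ((0.4980+0.055)/1.055)^2.4 ≈ 0.21223
  G=230: 230/255≈0.9020 > 0.04045 → ((0.9020+0.055)/1.055)^2.4 ≈ 0.79130
  B=206: 206/255≈0.8078 > 0.04045 → ((0.8078+0.055)/1.055)^2.4 ≈ 0.61721
  L1 = 0.2126×0.21223 + 0.7152×0.79130 + 0.0722×0.61721 ≈ 0.65562
Color 2 (155,246,109):
  R=155: 155/255≈0.6078 > 0.04045 → ((0.6078+0.055)/1.055)^2.4 ≈ 0.32778
  G=246: 246/255≈0.9647 > 0.04045 → ((0.9647+0.055)/1.055)^2.4 ≈ 0.92158
  B=109: 109/255≈0.4275 > 0.04045 → ((0.4275+0.055)/1.055)^2.4 ≈ 0.15293
  L2 = 0.2126×0.32778 + 0.7152×0.92158 + 0.0722×0.15293 ≈ 0.73984
Lighter = 0.73984, Darker = 0.65562
Ratio = (L_lighter + 0.05) / (L_darker + 0.05)
Ratio = (0.73984 + 0.05) / (0.65562 + 0.05) = 0.78984 / 0.70562 ≈ 1.1194
Ratio ≈ 1.12:1


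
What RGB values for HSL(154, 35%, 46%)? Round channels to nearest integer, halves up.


H=154°, S=0.35, L=0.46
C = (1-|2L-1|)×S = (1-|-0.08|)×0.35 = 0.322
H' = H/60 = 154/60 ≈ 2.5667; X = C×(1-|H' mod 2 - 1|) ≈ 0.1825
m = L - C/2 = 0.46 - 0.161 = 0.299
Sector ⌊H'⌋ = 2 → (R',G',B') = (0.0, 0.322, ≈0.1825)
RGB = ((R'+m)×255, (G'+m)×255, (B'+m)×255) = (76.245, 158.355, 122.774)
Round half up → RGB(76, 158, 123)


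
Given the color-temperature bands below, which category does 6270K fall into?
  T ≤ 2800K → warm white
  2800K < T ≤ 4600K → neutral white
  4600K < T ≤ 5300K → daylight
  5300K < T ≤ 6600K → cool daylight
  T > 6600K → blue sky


Temperature: 6270K
5300K < 6270K ≤ 6600K → cool daylight
Classification: cool daylight


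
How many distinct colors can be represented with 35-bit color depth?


Colors = 2^bits = 2^35
= 34,359,738,368 colors


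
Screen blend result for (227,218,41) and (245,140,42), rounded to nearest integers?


Screen: C = 255 - (255-A)×(255-B)/255, rounded to nearest integer
R: 255 - (255-227)×(255-245)/255 = 255 - 280/255 ≈ 255 - 1.098 = 253.902 → 254
G: 255 - (255-218)×(255-140)/255 = 255 - 4255/255 ≈ 255 - 16.686 = 238.314 → 238
B: 255 - (255-41)×(255-42)/255 = 255 - 45582/255 ≈ 255 - 178.753 = 76.247 → 76
= RGB(254, 238, 76)


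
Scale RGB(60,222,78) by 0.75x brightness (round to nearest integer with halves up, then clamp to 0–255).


Multiply each channel by 0.75, round half up, clamp to [0, 255]
R: 60×0.75 = 45
G: 222×0.75 = 166.5 → round → 167
B: 78×0.75 = 58.5 → round → 59
= RGB(45, 167, 59)


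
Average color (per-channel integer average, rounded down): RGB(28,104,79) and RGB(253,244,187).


Midpoint: each channel = ⌊(C₁+C₂)/2⌋
R: ⌊(28+253)/2⌋ = 140
G: ⌊(104+244)/2⌋ = 174
B: ⌊(79+187)/2⌋ = 133
= RGB(140, 174, 133)


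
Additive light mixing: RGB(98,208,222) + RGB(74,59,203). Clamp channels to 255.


Additive: each channel = min(255, C₁+C₂)
R: 98+74 = 172 → 172
G: 208+59 = 267 → 255
B: 222+203 = 425 → 255
= RGB(172, 255, 255)


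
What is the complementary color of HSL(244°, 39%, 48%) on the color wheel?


Complement = opposite side of color wheel = hue + 180°
H' = (244 + 180) mod 360 = 64°
S and L unchanged.
= HSL(64°, 39%, 48%)


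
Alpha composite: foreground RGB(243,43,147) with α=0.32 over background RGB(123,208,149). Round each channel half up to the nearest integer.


C = α×F + (1-α)×B, with 1-α = 0.68
R: 0.32×243 + 0.68×123 = 77.76 + 83.64 = 161.40 → 161
G: 0.32×43 + 0.68×208 = 13.76 + 141.44 = 155.20 → 155
B: 0.32×147 + 0.68×149 = 47.04 + 101.32 = 148.36 → 148
= RGB(161, 155, 148)


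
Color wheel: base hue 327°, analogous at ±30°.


Base hue: 327°
Left analog: (327 - 30) mod 360 = 297°
Right analog: (327 + 30) mod 360 = 357°
Analogous hues = 297° and 357°


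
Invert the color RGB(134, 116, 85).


Invert: (255-R, 255-G, 255-B)
R: 255-134 = 121
G: 255-116 = 139
B: 255-85 = 170
= RGB(121, 139, 170)


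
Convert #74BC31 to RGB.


74 → 116 (R)
BC → 188 (G)
31 → 49 (B)
= RGB(116, 188, 49)


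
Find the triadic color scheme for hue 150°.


Triadic: equally spaced at 120° intervals
H1 = 150°
H2 = (150 + 120) mod 360 = 270°
H3 = (150 + 240) mod 360 = 30°
Triadic = 150°, 270°, 30°


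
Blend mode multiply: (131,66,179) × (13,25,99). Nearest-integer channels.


Multiply: C = A×B/255, rounded to nearest integer
R: 131×13/255 = 1703/255 ≈ 6.678 → 7
G: 66×25/255 = 1650/255 ≈ 6.471 → 6
B: 179×99/255 = 17721/255 ≈ 69.494 → 69
= RGB(7, 6, 69)


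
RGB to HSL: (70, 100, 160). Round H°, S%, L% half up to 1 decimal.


Normalize: R'=70/255≈0.2745, G'=100/255≈0.3922, B'=160/255≈0.6275
Max=160/255, Min=70/255, Δ=Max-Min=90/255
L = (Max+Min)/2 = (160+70)/510 = 230/510 = 0.45098… → L = 45.1%
L ≤ 0.5 → S = Δ/(Max+Min) = 90/(160+70) = 90/230 = 0.39130… → S = 39.1%
(the 1/255 factors cancel in S and H, so raw channel differences can be used)
Max is B' → H = 60 × ((R-G)/Δ + 4) = 60 × ((70-100)/90 + 4)
  -30/90 + 4 = -0.3333… + 4 = 3.6666…
  H = 60 × 3.6666… = 220° → H = 220.0°
= HSL(220.0°, 39.1%, 45.1%)


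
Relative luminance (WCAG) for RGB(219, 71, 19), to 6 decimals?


Linearize each channel (sRGB transfer function): c = v/255; c_lin = c/12.92 if c ≤ 0.04045, else ((c+0.055)/1.055)^2.4
  R: 219/255 ≈ 0.858824 > 0.04045 → ((0.858824+0.055)/1.055)^2.4 ≈ 0.708376
  G: 71/255 ≈ 0.278431 > 0.04045 → ((0.278431+0.055)/1.055)^2.4 ≈ 0.063010
  B: 19/255 ≈ 0.074510 > 0.04045 → ((0.074510+0.055)/1.055)^2.4 ≈ 0.006512
R_lin = 0.708376, G_lin = 0.063010, B_lin = 0.006512
L = 0.2126×R + 0.7152×G + 0.0722×B
L = 0.2126×0.708376 + 0.7152×0.063010 + 0.0722×0.006512
L ≈ 0.196136


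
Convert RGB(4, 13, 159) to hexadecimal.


R = 4 → 04 (hex)
G = 13 → 0D (hex)
B = 159 → 9F (hex)
Hex = #040D9F


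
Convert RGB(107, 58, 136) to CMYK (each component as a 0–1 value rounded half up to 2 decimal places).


R'=107/255≈0.4196, G'=58/255≈0.2275, B'=136/255≈0.5333
K = 1 - max(R',G',B') = 1 - 136/255 = 119/255 = 0.46666… → 0.47
(1-R'-K)/(1-K) simplifies to (max-R)/max with max = 136:
C = (136-107)/136 = 29/136 = 0.21323… → 0.21
M = (136-58)/136 = 78/136 = 0.57352… → 0.57
Y = (136-136)/136 = 0/136 = 0 → 0.00
= CMYK(0.21, 0.57, 0.00, 0.47)


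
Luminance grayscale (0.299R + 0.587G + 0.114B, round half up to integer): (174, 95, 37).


Gray = 0.299×R + 0.587×G + 0.114×B
Gray = 0.299×174 + 0.587×95 + 0.114×37
Gray = 52.026 + 55.765 + 4.218
Gray = 112.009 → round half up → 112
Gray = 112


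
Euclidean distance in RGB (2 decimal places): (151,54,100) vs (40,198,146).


d = √[(R₁-R₂)² + (G₁-G₂)² + (B₁-B₂)²]
d = √[(151-40)² + (54-198)² + (100-146)²]
d = √[12321 + 20736 + 2116]
d = √35173
d ≈ 187.54


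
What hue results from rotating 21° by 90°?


New hue = (H + rotation) mod 360
New hue = (21 + 90) mod 360
= 111 mod 360
= 111°


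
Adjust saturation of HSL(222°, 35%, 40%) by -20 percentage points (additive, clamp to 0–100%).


Original S = 35%
Adjustment = -20 percentage points
New S = 35 + (-20) = 15
Clamp to [0, 100] → 15
= HSL(222°, 15%, 40%)


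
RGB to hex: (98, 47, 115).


R = 98 → 62 (hex)
G = 47 → 2F (hex)
B = 115 → 73 (hex)
Hex = #622F73


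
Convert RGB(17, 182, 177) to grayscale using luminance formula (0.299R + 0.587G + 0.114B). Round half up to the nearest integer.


Gray = 0.299×R + 0.587×G + 0.114×B
Gray = 0.299×17 + 0.587×182 + 0.114×177
Gray = 5.083 + 106.834 + 20.178
Gray = 132.095 → round half up → 132
Gray = 132


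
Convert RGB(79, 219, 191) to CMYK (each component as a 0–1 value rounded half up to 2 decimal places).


R'=79/255≈0.3098, G'=219/255≈0.8588, B'=191/255≈0.7490
K = 1 - max(R',G',B') = 1 - 219/255 = 36/255 = 0.14117… → 0.14
(1-R'-K)/(1-K) simplifies to (max-R)/max with max = 219:
C = (219-79)/219 = 140/219 = 0.63926… → 0.64
M = (219-219)/219 = 0/219 = 0 → 0.00
Y = (219-191)/219 = 28/219 = 0.12785… → 0.13
= CMYK(0.64, 0.00, 0.13, 0.14)
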